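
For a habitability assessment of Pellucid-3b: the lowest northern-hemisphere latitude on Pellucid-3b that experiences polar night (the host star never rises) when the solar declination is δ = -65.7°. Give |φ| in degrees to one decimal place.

Polar night requires cos H₀ = −tan φ tan δ ≥ 1, i.e. tan φ tan δ ≤ −1.
The boundary is |tan φ| · |tan δ| = 1, so |φ| = 90° − |δ| = 90° − 65.7° = 24.3° in the northern hemisphere.

|φ| = 24.3°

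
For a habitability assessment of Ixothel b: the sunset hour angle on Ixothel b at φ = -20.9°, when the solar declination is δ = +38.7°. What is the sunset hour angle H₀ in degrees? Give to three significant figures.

H₀ = 72.2°

cos H₀ = −tan φ · tan δ = −tan(-20.9°) × tan(+38.700°) = 0.3059, so H₀ = 1.2599 rad = 72.19°.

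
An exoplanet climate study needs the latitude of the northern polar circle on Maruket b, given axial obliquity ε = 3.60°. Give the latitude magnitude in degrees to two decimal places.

86.40°

The polar circle is the lowest latitude that experiences at least one full rotation of continuous daylight at the northern-summer solstice; it lies at |φ| = 90° − ε = 90° − 3.60° = 86.40°.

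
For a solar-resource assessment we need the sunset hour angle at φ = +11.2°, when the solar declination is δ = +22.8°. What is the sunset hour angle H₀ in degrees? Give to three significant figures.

cos H₀ = −tan φ · tan δ = −tan(+11.2°) × tan(+22.800°) = -0.0832, so H₀ = 1.6541 rad = 94.77°.

H₀ = 94.8°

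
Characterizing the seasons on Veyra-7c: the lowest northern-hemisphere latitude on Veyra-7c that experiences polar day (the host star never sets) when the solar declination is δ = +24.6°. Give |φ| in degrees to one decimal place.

|φ| = 65.4°

Polar day requires cos H₀ = −tan φ tan δ ≤ −1, i.e. tan φ tan δ ≥ 1.
The boundary is |tan φ| · |tan δ| = 1, so |φ| = 90° − |δ| = 90° − 24.6° = 65.4° in the northern hemisphere.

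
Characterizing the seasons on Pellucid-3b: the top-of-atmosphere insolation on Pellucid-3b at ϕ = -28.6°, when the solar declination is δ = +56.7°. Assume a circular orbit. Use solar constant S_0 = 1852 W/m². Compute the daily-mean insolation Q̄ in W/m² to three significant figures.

Q̄ ≈ 18.9 W/m²

cos h₀ = −tan(-28.6°) tan(+56.700°) = 0.8300, h₀ = 0.5917 rad.
Bracket: h₀ sin ϕ sin δ + cos ϕ cos δ sin h₀ = 0.5917×-0.47869×0.83581 + 0.87798×0.54902×0.55774 = -0.236736 + 0.268847 = 0.032111.
Q̄ = (S_0/π) × [bracket] = (1852/π) × 0.032111 = 18.93 W/m².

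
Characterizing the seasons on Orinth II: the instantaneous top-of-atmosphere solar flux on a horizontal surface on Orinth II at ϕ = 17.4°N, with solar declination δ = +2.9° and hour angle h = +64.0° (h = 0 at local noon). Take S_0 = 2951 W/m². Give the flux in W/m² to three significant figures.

cos θ_z = sin ϕ sin δ + cos ϕ cos δ cos h = 0.015129 + 0.417776 = 0.432905.
Flux = S_0 · cos θ_z = 2951 × 0.432905 = 1278 W/m².

1.28e+03 W/m²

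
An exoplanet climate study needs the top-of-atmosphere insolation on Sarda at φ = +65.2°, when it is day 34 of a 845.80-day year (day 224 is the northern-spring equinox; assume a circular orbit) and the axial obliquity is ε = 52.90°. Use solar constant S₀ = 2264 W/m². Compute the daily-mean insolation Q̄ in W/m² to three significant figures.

Solar longitude: λ_s = 360° × (34 − 224)/845.80 = -80.870°, i.e. -80.870° + 360° = 279.130°.
sin δ = sin 52.90° × sin 279.130° = -0.78748, so δ = -51.951°.
cos H₀ = −tan(+65.2°) tan(-51.951°) = 2.7651 ≥ 1 ⇒ polar night, H₀ = 0 and Q̄ = 0.

Q̄ ≈ 0.00 W/m²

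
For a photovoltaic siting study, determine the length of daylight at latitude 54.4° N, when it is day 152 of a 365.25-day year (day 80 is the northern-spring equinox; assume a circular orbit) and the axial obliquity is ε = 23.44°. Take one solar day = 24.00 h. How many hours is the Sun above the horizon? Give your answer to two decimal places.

16.60 h

Solar longitude: λ_s = 360° × (152 − 80)/365.25 = 70.965°.
sin δ = sin 23.44° × sin 70.965° = 0.37604, so δ = +22.088°.
cos H₀ = −tan φ · tan δ = −tan(+54.4°) × tan(+22.088°) = -0.5668, so H₀ = 2.1735 rad = 124.53°.
Daylight = 2H₀/(2π) × 24.00 h = (2.1735/π) × 24.00 = 16.60 h.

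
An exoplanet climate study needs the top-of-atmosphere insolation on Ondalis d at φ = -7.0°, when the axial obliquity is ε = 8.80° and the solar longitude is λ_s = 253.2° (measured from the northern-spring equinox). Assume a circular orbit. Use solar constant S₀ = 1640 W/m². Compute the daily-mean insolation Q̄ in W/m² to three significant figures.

Q̄ ≈ 527 W/m²

Solar declination: sin δ = sin ε · sin λ_s = sin 8.80° × sin 253.2° = -0.14646, so δ = -8.422°.
cos H₀ = −tan(-7.0°) tan(-8.422°) = -0.0182, H₀ = 1.5890 rad.
Bracket: H₀ sin φ sin δ + cos φ cos δ sin H₀ = 1.5890×-0.12187×-0.14646 + 0.99255×0.98922×0.99983 = 0.028362 + 0.981683 = 1.010045.
Q̄ = (S₀/π) × [bracket] = (1640/π) × 1.010045 = 527.3 W/m².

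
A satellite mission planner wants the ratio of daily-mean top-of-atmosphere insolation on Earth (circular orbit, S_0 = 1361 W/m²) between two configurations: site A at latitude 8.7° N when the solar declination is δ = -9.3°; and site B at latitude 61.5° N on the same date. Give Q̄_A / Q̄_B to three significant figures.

Q̄_A / Q̄_B ≈ 3.48

— Configuration A (ϕ=+8.7°):
cos h₀ = −tan(+8.7°) tan(-9.300°) = 0.0251, h₀ = 1.5457 rad.
Bracket: h₀ sin ϕ sin δ + cos ϕ cos δ sin h₀ = 1.5457×0.15126×-0.16160 + 0.98849×0.98686×0.99969 = -0.037782 + 0.975199 = 0.937417.
Q̄ = (S_0/π) × [bracket] = (1361/π) × 0.937417 = 406.11 W/m².
— Configuration B (ϕ=+61.5°):
cos h₀ = −tan(+61.5°) tan(-9.300°) = 0.3016, h₀ = 1.2644 rad.
Bracket: h₀ sin ϕ sin δ + cos ϕ cos δ sin h₀ = 1.2644×0.87882×-0.16160 + 0.47716×0.98686×0.95343 = -0.179567 + 0.448961 = 0.269394.
Q̄ = (S_0/π) × [bracket] = (1361/π) × 0.269394 = 116.71 W/m².
Ratio Q̄_A / Q̄_B = 406.11 / 116.71 = 3.480.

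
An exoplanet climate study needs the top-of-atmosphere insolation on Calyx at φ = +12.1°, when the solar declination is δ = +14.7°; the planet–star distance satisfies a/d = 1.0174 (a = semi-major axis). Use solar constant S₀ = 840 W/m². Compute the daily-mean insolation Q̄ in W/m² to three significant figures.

cos H₀ = −tan(+12.1°) tan(+14.700°) = -0.0562, H₀ = 1.6271 rad.
Bracket: H₀ sin φ sin δ + cos φ cos δ sin H₀ = 1.6271×0.20962×0.25376 + 0.97778×0.96727×0.99842 = 0.086551 + 0.944283 = 1.030834.
Inverse-square distance factor (a/d)² = 1.0174² = 1.035103.
Q̄ = (S₀/π) × 1.035103 × [bracket] = (840/π) × 1.035103 × 1.030834 = 285.3 W/m².

Q̄ ≈ 285 W/m²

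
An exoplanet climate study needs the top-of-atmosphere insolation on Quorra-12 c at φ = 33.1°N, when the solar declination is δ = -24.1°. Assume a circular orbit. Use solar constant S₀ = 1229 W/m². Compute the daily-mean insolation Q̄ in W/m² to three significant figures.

Q̄ ≈ 175 W/m²

cos H₀ = −tan(+33.1°) tan(-24.100°) = 0.2916, H₀ = 1.2749 rad.
Bracket: H₀ sin φ sin δ + cos φ cos δ sin H₀ = 1.2749×0.54610×-0.40833 + 0.83772×0.91283×0.95654 = -0.284289 + 0.731462 = 0.447173.
Q̄ = (S₀/π) × [bracket] = (1229/π) × 0.447173 = 174.9 W/m².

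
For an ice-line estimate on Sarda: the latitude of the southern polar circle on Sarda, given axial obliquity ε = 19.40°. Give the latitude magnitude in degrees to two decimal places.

70.60°

The polar circle is the lowest latitude that experiences at least one full rotation of continuous darkness at the northern-summer solstice; it lies at |φ| = 90° − ε = 90° − 19.40° = 70.60°.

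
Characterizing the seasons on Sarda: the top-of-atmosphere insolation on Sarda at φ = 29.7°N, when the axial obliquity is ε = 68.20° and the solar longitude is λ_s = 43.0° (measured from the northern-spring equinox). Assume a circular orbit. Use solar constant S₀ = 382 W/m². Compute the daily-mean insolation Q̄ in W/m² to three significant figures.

Q̄ ≈ 151 W/m²

Solar declination: sin δ = sin ε · sin λ_s = sin 68.20° × sin 43.0° = 0.63323, so δ = +39.289°.
cos H₀ = −tan(+29.7°) tan(+39.289°) = -0.4667, H₀ = 2.0563 rad.
Bracket: H₀ sin φ sin δ + cos φ cos δ sin H₀ = 2.0563×0.49546×0.63323 + 0.86863×0.77397×0.88443 = 0.645144 + 0.594597 = 1.239741.
Q̄ = (S₀/π) × [bracket] = (382/π) × 1.239741 = 150.7 W/m².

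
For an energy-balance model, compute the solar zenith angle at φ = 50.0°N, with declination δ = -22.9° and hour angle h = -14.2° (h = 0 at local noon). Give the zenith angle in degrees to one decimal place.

cos θ_z = sin φ sin δ + cos φ cos δ cos h = -0.298086 + 0.574034 = 0.275948.
θ_z = arccos(0.275948) = 74.0°.

θ_z = 74.0°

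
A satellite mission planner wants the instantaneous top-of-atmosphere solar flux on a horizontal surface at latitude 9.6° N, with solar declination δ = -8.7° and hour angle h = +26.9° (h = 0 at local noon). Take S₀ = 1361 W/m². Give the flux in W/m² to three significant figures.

1.15e+03 W/m²

cos θ_z = sin φ sin δ + cos φ cos δ cos h = -0.025226 + 0.869191 = 0.843965.
Flux = S₀ · cos θ_z = 1361 × 0.843965 = 1149 W/m².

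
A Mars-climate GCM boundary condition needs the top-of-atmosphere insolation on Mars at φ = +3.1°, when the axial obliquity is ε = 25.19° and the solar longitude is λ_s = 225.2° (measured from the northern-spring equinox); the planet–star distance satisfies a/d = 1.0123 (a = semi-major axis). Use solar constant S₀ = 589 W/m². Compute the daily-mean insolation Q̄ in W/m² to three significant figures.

Q̄ ≈ 178 W/m²

Solar declination: sin δ = sin ε · sin λ_s = sin 25.19° × sin 225.2° = -0.30201, so δ = -17.578°.
cos H₀ = −tan(+3.1°) tan(-17.578°) = 0.0172, H₀ = 1.5536 rad.
Bracket: H₀ sin φ sin δ + cos φ cos δ sin H₀ = 1.5536×0.05408×-0.30201 + 0.99854×0.95331×0.99985 = -0.025374 + 0.951775 = 0.926401.
Inverse-square distance factor (a/d)² = 1.0123² = 1.024751.
Q̄ = (S₀/π) × 1.024751 × [bracket] = (589/π) × 1.024751 × 0.926401 = 178.0 W/m².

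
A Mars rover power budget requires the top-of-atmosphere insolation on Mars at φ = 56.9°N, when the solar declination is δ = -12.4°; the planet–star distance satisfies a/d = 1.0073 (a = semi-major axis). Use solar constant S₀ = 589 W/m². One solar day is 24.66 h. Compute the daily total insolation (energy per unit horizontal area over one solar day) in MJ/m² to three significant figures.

4.75 MJ/m²

cos H₀ = −tan(+56.9°) tan(-12.400°) = 0.3373, H₀ = 1.2268 rad.
Bracket: H₀ sin φ sin δ + cos φ cos δ sin H₀ = 1.2268×0.83772×-0.21474 + 0.54610×0.97667×0.94141 = -0.220691 + 0.502110 = 0.281419.
Inverse-square distance factor (a/d)² = 1.0073² = 1.014653.
Q̄ = (S₀/π) × 1.014653 × [bracket] = (589/π) × 1.014653 × 0.281419 = 53.535 W/m².
Daily total = Q̄ × 24.66 h × 3600 s/h = 53.535 × 24.66 × 3600 / 10⁶ = 4.753 MJ/m².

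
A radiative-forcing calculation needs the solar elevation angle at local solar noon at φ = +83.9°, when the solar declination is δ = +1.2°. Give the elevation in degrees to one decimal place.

7.3°

At local noon the hour angle is zero, so the zenith angle equals |φ − δ| = |+83.9° − (+1.200°)| = 82.700°.
Elevation = 90° − 82.700° = 7.3°.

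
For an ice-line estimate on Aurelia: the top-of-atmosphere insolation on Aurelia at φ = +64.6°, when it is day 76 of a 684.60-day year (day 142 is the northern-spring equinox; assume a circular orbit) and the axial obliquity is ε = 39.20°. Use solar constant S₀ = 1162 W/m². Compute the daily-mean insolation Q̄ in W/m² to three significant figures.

Solar longitude: λ_s = 360° × (76 − 142)/684.60 = -34.706°, i.e. -34.706° + 360° = 325.294°.
sin δ = sin 39.20° × sin 325.294° = -0.35986, so δ = -21.092°.
cos H₀ = −tan(+64.6°) tan(-21.092°) = 0.8123, H₀ = 0.6227 rad.
Bracket: H₀ sin φ sin δ + cos φ cos δ sin H₀ = 0.6227×0.90334×-0.35986 + 0.42894×0.93301×0.58327 = -0.202425 + 0.233428 = 0.031003.
Q̄ = (S₀/π) × [bracket] = (1162/π) × 0.031003 = 11.47 W/m².

Q̄ ≈ 11.5 W/m²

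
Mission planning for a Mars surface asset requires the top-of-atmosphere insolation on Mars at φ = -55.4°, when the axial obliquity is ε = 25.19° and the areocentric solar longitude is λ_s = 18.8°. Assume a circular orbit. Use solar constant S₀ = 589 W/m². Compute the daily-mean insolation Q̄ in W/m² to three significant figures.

sin δ = sin 25.19° × sin 18.8° = 0.13716, so δ = +7.884°.
cos H₀ = −tan(-55.4°) tan(+7.884°) = 0.2007, H₀ = 1.3687 rad.
Bracket: H₀ sin φ sin δ + cos φ cos δ sin H₀ = 1.3687×-0.82314×0.13716 + 0.56784×0.99055×0.97965 = -0.154529 + 0.551028 = 0.396499.
Q̄ = (S₀/π) × [bracket] = (589/π) × 0.396499 = 74.34 W/m².

Q̄ ≈ 74.3 W/m²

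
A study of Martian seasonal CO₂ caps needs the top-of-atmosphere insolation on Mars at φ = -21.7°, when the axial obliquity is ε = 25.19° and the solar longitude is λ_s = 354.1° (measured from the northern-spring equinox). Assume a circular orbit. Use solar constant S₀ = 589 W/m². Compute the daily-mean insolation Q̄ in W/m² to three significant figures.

Q̄ ≈ 179 W/m²

Solar declination: sin δ = sin ε · sin λ_s = sin 25.19° × sin 354.1° = -0.04375, so δ = -2.508°.
cos H₀ = −tan(-21.7°) tan(-2.508°) = -0.0174, H₀ = 1.5882 rad.
Bracket: H₀ sin φ sin δ + cos φ cos δ sin H₀ = 1.5882×-0.36975×-0.04375 + 0.92913×0.99904×0.99985 = 0.025692 + 0.928099 = 0.953791.
Q̄ = (S₀/π) × [bracket] = (589/π) × 0.953791 = 178.8 W/m².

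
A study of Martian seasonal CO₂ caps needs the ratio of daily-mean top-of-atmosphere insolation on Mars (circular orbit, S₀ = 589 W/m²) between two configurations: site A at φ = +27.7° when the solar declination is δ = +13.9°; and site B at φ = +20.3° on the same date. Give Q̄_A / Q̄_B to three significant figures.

— Configuration A (φ=+27.7°):
cos H₀ = −tan(+27.7°) tan(+13.900°) = -0.1299, H₀ = 1.7011 rad.
Bracket: H₀ sin φ sin δ + cos φ cos δ sin H₀ = 1.7011×0.46484×0.24023 + 0.88539×0.97072×0.99152 = 0.189959 + 0.852178 = 1.042137.
Q̄ = (S₀/π) × [bracket] = (589/π) × 1.042137 = 195.38 W/m².
— Configuration B (φ=+20.3°):
cos H₀ = −tan(+20.3°) tan(+13.900°) = -0.0915, H₀ = 1.6625 rad.
Bracket: H₀ sin φ sin δ + cos φ cos δ sin H₀ = 1.6625×0.34694×0.24023 + 0.93789×0.97072×0.99580 = 0.138562 + 0.906605 = 1.045167.
Q̄ = (S₀/π) × [bracket] = (589/π) × 1.045167 = 195.95 W/m².
Ratio Q̄_A / Q̄_B = 195.38 / 195.95 = 0.9971.

Q̄_A / Q̄_B ≈ 0.997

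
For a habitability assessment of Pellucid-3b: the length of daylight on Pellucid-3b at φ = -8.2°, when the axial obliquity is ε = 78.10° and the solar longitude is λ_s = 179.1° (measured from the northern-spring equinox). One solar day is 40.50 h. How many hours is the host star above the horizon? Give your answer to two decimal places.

20.22 h

Solar declination: sin δ = sin ε · sin λ_s = sin 78.10° × sin 179.1° = 0.01537, so δ = +0.881°.
cos H₀ = −tan φ · tan δ = −tan(-8.2°) × tan(+0.881°) = 0.0022, so H₀ = 1.5686 rad = 89.87°.
Daylight = 2H₀/(2π) × 40.50 h = (1.5686/π) × 40.50 = 20.22 h.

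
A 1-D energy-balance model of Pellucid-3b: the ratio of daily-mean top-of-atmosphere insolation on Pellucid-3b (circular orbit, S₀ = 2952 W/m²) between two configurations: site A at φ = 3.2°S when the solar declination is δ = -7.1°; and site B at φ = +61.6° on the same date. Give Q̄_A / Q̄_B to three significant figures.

— Configuration A (φ=-3.2°):
cos H₀ = −tan(-3.2°) tan(-7.100°) = -0.0070, H₀ = 1.5778 rad.
Bracket: H₀ sin φ sin δ + cos φ cos δ sin H₀ = 1.5778×-0.05582×-0.12360 + 0.99844×0.99233×0.99998 = 0.010886 + 0.990762 = 1.001648.
Q̄ = (S₀/π) × [bracket] = (2952/π) × 1.001648 = 941.20 W/m².
— Configuration B (φ=+61.6°):
cos H₀ = −tan(+61.6°) tan(-7.100°) = 0.2304, H₀ = 1.3383 rad.
Bracket: H₀ sin φ sin δ + cos φ cos δ sin H₀ = 1.3383×0.87965×-0.12360 + 0.47562×0.99233×0.97310 = -0.145506 + 0.459276 = 0.313770.
Q̄ = (S₀/π) × [bracket] = (2952/π) × 0.313770 = 294.83 W/m².
Ratio Q̄_A / Q̄_B = 941.20 / 294.83 = 3.192.

Q̄_A / Q̄_B ≈ 3.19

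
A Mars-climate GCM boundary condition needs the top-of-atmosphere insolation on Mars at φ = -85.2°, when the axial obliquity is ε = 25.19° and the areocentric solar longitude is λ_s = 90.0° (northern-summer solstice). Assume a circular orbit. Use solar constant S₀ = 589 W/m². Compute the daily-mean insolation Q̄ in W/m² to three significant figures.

sin δ = sin 25.19° × sin 90.0° = 0.42562, so δ = +25.190°.
cos H₀ = −tan(-85.2°) tan(+25.190°) = 5.6013 ≥ 1 ⇒ polar night, H₀ = 0 and Q̄ = 0.

Q̄ ≈ 0.00 W/m²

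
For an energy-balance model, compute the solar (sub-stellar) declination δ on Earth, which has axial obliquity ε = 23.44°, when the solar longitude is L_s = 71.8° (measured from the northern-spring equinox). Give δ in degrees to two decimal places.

sin δ = sin ε · sin L_s = sin 23.44° × sin 71.8° = 0.377888.
δ = arcsin(0.377888) = +22.20°.

δ = +22.20°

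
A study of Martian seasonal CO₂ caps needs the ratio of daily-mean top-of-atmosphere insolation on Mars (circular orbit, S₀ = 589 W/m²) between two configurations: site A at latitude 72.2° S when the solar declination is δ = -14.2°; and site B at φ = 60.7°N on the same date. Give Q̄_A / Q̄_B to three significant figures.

Q̄_A / Q̄_B ≈ 4.06

— Configuration A (φ=-72.2°):
cos H₀ = −tan(-72.2°) tan(-14.200°) = -0.7881, H₀ = 2.4786 rad.
Bracket: H₀ sin φ sin δ + cos φ cos δ sin H₀ = 2.4786×-0.95213×-0.24531 + 0.30570×0.96945×0.61552 = 0.578919 + 0.182416 = 0.761335.
Q̄ = (S₀/π) × [bracket] = (589/π) × 0.761335 = 142.74 W/m².
— Configuration B (φ=+60.7°):
cos H₀ = −tan(+60.7°) tan(-14.200°) = 0.4509, H₀ = 1.1030 rad.
Bracket: H₀ sin φ sin δ + cos φ cos δ sin H₀ = 1.1030×0.87207×-0.24531 + 0.48938×0.96945×0.89257 = -0.235962 + 0.423461 = 0.187499.
Q̄ = (S₀/π) × [bracket] = (589/π) × 0.187499 = 35.153 W/m².
Ratio Q̄_A / Q̄_B = 142.74 / 35.153 = 4.061.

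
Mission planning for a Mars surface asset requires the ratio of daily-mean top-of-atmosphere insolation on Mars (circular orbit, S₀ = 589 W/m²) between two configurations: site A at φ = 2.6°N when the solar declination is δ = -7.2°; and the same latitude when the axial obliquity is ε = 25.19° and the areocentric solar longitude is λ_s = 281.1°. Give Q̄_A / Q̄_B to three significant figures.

— Configuration A (φ=+2.6°):
cos H₀ = −tan(+2.6°) tan(-7.200°) = 0.0057, H₀ = 1.5651 rad.
Bracket: H₀ sin φ sin δ + cos φ cos δ sin H₀ = 1.5651×0.04536×-0.12533 + 0.99897×0.99211×0.99998 = -0.008898 + 0.991068 = 0.982170.
Q̄ = (S₀/π) × [bracket] = (589/π) × 0.982170 = 184.14 W/m².
— Configuration B (φ=+2.6°):
sin δ = sin 25.19° × sin 281.1° = -0.41766, so δ = -24.687°.
cos H₀ = −tan(+2.6°) tan(-24.687°) = 0.0209, H₀ = 1.5499 rad.
Bracket: H₀ sin φ sin δ + cos φ cos δ sin H₀ = 1.5499×0.04536×-0.41766 + 0.99897×0.90860×0.99978 = -0.029363 + 0.907464 = 0.878101.
Q̄ = (S₀/π) × [bracket] = (589/π) × 0.878101 = 164.63 W/m².
Ratio Q̄_A / Q̄_B = 184.14 / 164.63 = 1.119.

Q̄_A / Q̄_B ≈ 1.12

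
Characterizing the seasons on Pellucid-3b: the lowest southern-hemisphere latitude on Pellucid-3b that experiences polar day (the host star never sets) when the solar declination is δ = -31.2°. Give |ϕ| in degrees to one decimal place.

Polar day requires cos h₀ = −tan ϕ tan δ ≤ −1, i.e. tan ϕ tan δ ≥ 1.
The boundary is |tan ϕ| · |tan δ| = 1, so |ϕ| = 90° − |δ| = 90° − 31.2° = 58.8° in the southern hemisphere.

|ϕ| = 58.8°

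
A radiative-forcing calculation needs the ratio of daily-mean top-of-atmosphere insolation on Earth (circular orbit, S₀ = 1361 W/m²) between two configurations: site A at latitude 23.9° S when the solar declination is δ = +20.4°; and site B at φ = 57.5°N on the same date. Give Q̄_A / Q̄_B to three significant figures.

— Configuration A (φ=-23.9°):
cos H₀ = −tan(-23.9°) tan(+20.400°) = 0.1648, H₀ = 1.4052 rad.
Bracket: H₀ sin φ sin δ + cos φ cos δ sin H₀ = 1.4052×-0.40514×0.34857 + 0.91425×0.93728×0.98633 = -0.198442 + 0.845194 = 0.646752.
Q̄ = (S₀/π) × [bracket] = (1361/π) × 0.646752 = 280.19 W/m².
— Configuration B (φ=+57.5°):
cos H₀ = −tan(+57.5°) tan(+20.400°) = -0.5838, H₀ = 2.1941 rad.
Bracket: H₀ sin φ sin δ + cos φ cos δ sin H₀ = 2.1941×0.84339×0.34857 + 0.53730×0.93728×0.81193 = 0.645023 + 0.408888 = 1.053911.
Q̄ = (S₀/π) × [bracket] = (1361/π) × 1.053911 = 456.58 W/m².
Ratio Q̄_A / Q̄_B = 280.19 / 456.58 = 0.6137.

Q̄_A / Q̄_B ≈ 0.614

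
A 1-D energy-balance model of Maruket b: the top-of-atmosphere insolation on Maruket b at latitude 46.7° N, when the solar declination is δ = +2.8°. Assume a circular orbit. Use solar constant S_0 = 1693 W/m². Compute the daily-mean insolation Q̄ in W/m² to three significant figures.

cos h₀ = −tan(+46.7°) tan(+2.800°) = -0.0519, h₀ = 1.6227 rad.
Bracket: h₀ sin ϕ sin δ + cos ϕ cos δ sin h₀ = 1.6227×0.72777×0.04885 + 0.68582×0.99881×0.99865 = 0.057690 + 0.684079 = 0.741769.
Q̄ = (S_0/π) × [bracket] = (1693/π) × 0.741769 = 399.7 W/m².

Q̄ ≈ 400 W/m²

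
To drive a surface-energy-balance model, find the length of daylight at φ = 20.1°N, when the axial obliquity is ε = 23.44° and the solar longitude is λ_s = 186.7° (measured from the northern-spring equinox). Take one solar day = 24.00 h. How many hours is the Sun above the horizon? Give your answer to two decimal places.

Solar declination: sin δ = sin ε · sin λ_s = sin 23.44° × sin 186.7° = -0.04641, so δ = -2.660°.
cos H₀ = −tan φ · tan δ = −tan(+20.1°) × tan(-2.660°) = 0.0170, so H₀ = 1.5538 rad = 89.03°.
Daylight = 2H₀/(2π) × 24.00 h = (1.5538/π) × 24.00 = 11.87 h.

11.87 h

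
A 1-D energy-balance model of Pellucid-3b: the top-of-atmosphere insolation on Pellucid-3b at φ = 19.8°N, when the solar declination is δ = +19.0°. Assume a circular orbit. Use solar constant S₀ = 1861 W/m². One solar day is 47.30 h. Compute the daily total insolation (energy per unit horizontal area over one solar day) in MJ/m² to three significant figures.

108 MJ/m²

cos H₀ = −tan(+19.8°) tan(+19.000°) = -0.1240, H₀ = 1.6951 rad.
Bracket: H₀ sin φ sin δ + cos φ cos δ sin H₀ = 1.6951×0.33874×0.32557 + 0.94088×0.94552×0.99229 = 0.186942 + 0.882762 = 1.069704.
Q̄ = (S₀/π) × [bracket] = (1861/π) × 1.069704 = 633.67 W/m².
Daily total = Q̄ × 47.30 h × 3600 s/h = 633.67 × 47.30 × 3600 / 10⁶ = 107.9 MJ/m².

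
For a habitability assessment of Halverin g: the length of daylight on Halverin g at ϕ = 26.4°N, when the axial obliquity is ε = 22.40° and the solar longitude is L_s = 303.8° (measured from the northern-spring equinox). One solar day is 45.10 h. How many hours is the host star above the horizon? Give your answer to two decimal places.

20.16 h

Solar declination: sin δ = sin ε · sin L_s = sin 22.40° × sin 303.8° = -0.31666, so δ = -18.461°.
cos h₀ = −tan ϕ · tan δ = −tan(+26.4°) × tan(-18.461°) = 0.1657, so h₀ = 1.4043 rad = 80.46°.
Daylight = 2h₀/(2π) × 45.10 h = (1.4043/π) × 45.10 = 20.16 h.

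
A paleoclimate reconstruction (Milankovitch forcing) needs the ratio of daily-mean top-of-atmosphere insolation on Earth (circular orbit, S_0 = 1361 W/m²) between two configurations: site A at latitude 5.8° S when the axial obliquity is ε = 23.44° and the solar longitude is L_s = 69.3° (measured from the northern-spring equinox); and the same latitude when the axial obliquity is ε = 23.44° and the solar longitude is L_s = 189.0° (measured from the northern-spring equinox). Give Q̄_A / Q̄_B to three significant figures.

— Configuration A (ϕ=-5.8°):
Solar declination: sin δ = sin ε · sin L_s = sin 23.44° × sin 69.3° = 0.37211, so δ = +21.846°.
cos h₀ = −tan(-5.8°) tan(+21.846°) = 0.0407, h₀ = 1.5301 rad.
Bracket: h₀ sin ϕ sin δ + cos ϕ cos δ sin h₀ = 1.5301×-0.10106×0.37211 + 0.99488×0.92819×0.99917 = -0.057540 + 0.922671 = 0.865131.
Q̄ = (S_0/π) × [bracket] = (1361/π) × 0.865131 = 374.79 W/m².
— Configuration B (ϕ=-5.8°):
Solar declination: sin δ = sin ε · sin L_s = sin 23.44° × sin 189.0° = -0.06223, so δ = -3.568°.
cos h₀ = −tan(-5.8°) tan(-3.568°) = -0.0063, h₀ = 1.5771 rad.
Bracket: h₀ sin ϕ sin δ + cos ϕ cos δ sin h₀ = 1.5771×-0.10106×-0.06223 + 0.99488×0.99806×0.99998 = 0.009918 + 0.992930 = 1.002848.
Q̄ = (S_0/π) × [bracket] = (1361/π) × 1.002848 = 434.45 W/m².
Ratio Q̄_A / Q̄_B = 374.79 / 434.45 = 0.8627.

Q̄_A / Q̄_B ≈ 0.863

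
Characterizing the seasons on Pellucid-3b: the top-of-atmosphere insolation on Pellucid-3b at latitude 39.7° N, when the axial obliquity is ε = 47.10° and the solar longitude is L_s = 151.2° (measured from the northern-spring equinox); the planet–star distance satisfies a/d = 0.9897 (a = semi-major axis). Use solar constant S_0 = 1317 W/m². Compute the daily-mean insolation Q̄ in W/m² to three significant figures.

Solar declination: sin δ = sin ε · sin L_s = sin 47.10° × sin 151.2° = 0.35291, so δ = +20.665°.
cos h₀ = −tan(+39.7°) tan(+20.665°) = -0.3131, h₀ = 1.8893 rad.
Bracket: h₀ sin ϕ sin δ + cos ϕ cos δ sin h₀ = 1.8893×0.63877×0.35291 + 0.76940×0.93566×0.94971 = 0.425902 + 0.683693 = 1.109595.
Inverse-square distance factor (a/d)² = 0.9897² = 0.979506.
Q̄ = (S_0/π) × 0.979506 × [bracket] = (1317/π) × 0.979506 × 1.109595 = 455.6 W/m².

Q̄ ≈ 456 W/m²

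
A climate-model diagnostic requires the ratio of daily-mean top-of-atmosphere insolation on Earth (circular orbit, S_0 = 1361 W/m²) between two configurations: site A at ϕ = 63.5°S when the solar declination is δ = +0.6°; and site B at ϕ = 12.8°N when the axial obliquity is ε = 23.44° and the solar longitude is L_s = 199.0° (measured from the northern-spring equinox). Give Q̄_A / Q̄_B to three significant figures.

Q̄_A / Q̄_B ≈ 0.468

— Configuration A (ϕ=-63.5°):
cos h₀ = −tan(-63.5°) tan(+0.600°) = 0.0210, h₀ = 1.5498 rad.
Bracket: h₀ sin ϕ sin δ + cos ϕ cos δ sin h₀ = 1.5498×-0.89493×0.01047 + 0.44620×0.99995×0.99978 = -0.014521 + 0.446080 = 0.431559.
Q̄ = (S_0/π) × [bracket] = (1361/π) × 0.431559 = 186.96 W/m².
— Configuration B (ϕ=+12.8°):
Solar declination: sin δ = sin ε · sin L_s = sin 23.44° × sin 199.0° = -0.12951, so δ = -7.441°.
cos h₀ = −tan(+12.8°) tan(-7.441°) = 0.0297, h₀ = 1.5411 rad.
Bracket: h₀ sin ϕ sin δ + cos ϕ cos δ sin h₀ = 1.5411×0.22155×-0.12951 + 0.97515×0.99158×0.99956 = -0.044219 + 0.966514 = 0.922295.
Q̄ = (S_0/π) × [bracket] = (1361/π) × 0.922295 = 399.56 W/m².
Ratio Q̄_A / Q̄_B = 186.96 / 399.56 = 0.4679.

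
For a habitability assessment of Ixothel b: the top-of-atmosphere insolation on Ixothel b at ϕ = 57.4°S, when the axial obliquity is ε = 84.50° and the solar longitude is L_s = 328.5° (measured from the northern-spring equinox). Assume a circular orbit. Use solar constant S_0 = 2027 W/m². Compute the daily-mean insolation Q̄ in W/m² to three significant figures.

Solar declination: sin δ = sin ε · sin L_s = sin 84.50° × sin 328.5° = -0.52009, so δ = -31.338°.
cos h₀ = −tan(-57.4°) tan(-31.338°) = -0.9522, h₀ = 2.8310 rad.
Bracket: h₀ sin ϕ sin δ + cos ϕ cos δ sin h₀ = 2.8310×-0.84245×-0.52009 + 0.53877×0.85411×0.30561 = 1.240402 + 0.140632 = 1.381034.
Q̄ = (S_0/π) × [bracket] = (2027/π) × 1.381034 = 891.1 W/m².

Q̄ ≈ 891 W/m²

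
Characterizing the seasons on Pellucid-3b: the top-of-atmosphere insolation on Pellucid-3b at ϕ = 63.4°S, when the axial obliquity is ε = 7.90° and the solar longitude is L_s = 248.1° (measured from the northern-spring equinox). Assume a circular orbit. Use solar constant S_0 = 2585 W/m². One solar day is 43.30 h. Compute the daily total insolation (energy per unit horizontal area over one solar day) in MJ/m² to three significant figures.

81.8 MJ/m²

Solar declination: sin δ = sin ε · sin L_s = sin 7.90° × sin 248.1° = -0.12753, so δ = -7.327°.
cos h₀ = −tan(-63.4°) tan(-7.327°) = -0.2568, h₀ = 1.8305 rad.
Bracket: h₀ sin ϕ sin δ + cos ϕ cos δ sin h₀ = 1.8305×-0.89415×-0.12753 + 0.44776×0.99184×0.96648 = 0.208734 + 0.429220 = 0.637954.
Q̄ = (S_0/π) × [bracket] = (2585/π) × 0.637954 = 524.93 W/m².
Daily total = Q̄ × 43.30 h × 3600 s/h = 524.93 × 43.30 × 3600 / 10⁶ = 81.83 MJ/m².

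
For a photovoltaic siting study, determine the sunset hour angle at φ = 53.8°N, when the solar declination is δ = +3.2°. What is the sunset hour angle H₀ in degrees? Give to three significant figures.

H₀ = 94.4°

cos H₀ = −tan φ · tan δ = −tan(+53.8°) × tan(+3.200°) = -0.0764, so H₀ = 1.6473 rad = 94.38°.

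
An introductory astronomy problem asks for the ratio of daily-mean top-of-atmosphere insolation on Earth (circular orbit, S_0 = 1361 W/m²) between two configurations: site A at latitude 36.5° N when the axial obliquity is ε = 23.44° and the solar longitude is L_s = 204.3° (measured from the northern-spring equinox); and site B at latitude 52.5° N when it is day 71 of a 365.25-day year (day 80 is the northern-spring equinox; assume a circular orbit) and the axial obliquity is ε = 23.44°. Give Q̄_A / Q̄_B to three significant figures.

Q̄_A / Q̄_B ≈ 1.21

— Configuration A (ϕ=+36.5°):
Solar declination: sin δ = sin ε · sin L_s = sin 23.44° × sin 204.3° = -0.16370, so δ = -9.421°.
cos h₀ = −tan(+36.5°) tan(-9.421°) = 0.1228, h₀ = 1.4477 rad.
Bracket: h₀ sin ϕ sin δ + cos ϕ cos δ sin h₀ = 1.4477×0.59482×-0.16370 + 0.80386×0.98651×0.99243 = -0.140965 + 0.787013 = 0.646048.
Q̄ = (S_0/π) × [bracket] = (1361/π) × 0.646048 = 279.88 W/m².
— Configuration B (ϕ=+52.5°):
Solar longitude: L_s = 360° × (71 − 80)/365.25 = -8.871°, i.e. -8.871° + 360° = 351.129°.
sin δ = sin 23.44° × sin 351.129° = -0.06134, so δ = -3.517°.
cos h₀ = −tan(+52.5°) tan(-3.517°) = 0.0801, h₀ = 1.4906 rad.
Bracket: h₀ sin ϕ sin δ + cos ϕ cos δ sin h₀ = 1.4906×0.79335×-0.06134 + 0.60876×0.99812×0.99679 = -0.072539 + 0.605665 = 0.533126.
Q̄ = (S_0/π) × [bracket] = (1361/π) × 0.533126 = 230.96 W/m².
Ratio Q̄_A / Q̄_B = 279.88 / 230.96 = 1.212.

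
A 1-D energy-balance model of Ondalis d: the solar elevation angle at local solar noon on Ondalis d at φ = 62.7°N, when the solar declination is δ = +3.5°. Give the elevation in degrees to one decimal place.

At local noon the hour angle is zero, so the zenith angle equals |φ − δ| = |+62.7° − (+3.500°)| = 59.200°.
Elevation = 90° − 59.200° = 30.8°.

30.8°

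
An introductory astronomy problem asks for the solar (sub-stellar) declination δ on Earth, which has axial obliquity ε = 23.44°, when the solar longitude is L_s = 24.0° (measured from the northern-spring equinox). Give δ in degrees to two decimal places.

δ = +9.31°

sin δ = sin ε · sin L_s = sin 23.44° × sin 24.0° = 0.161795.
δ = arcsin(0.161795) = +9.31°.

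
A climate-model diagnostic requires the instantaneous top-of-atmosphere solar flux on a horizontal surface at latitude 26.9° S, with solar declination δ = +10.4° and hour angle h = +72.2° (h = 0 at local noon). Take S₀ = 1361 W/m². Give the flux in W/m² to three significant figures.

cos θ_z = sin φ sin δ + cos φ cos δ cos h = -0.081673 + 0.268140 = 0.186467.
Flux = S₀ · cos θ_z = 1361 × 0.186467 = 253.8 W/m².

254 W/m²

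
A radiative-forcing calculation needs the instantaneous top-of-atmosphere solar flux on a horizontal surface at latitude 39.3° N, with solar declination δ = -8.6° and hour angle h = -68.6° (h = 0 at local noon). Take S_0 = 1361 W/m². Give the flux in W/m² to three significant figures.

cos θ_z = sin ϕ sin δ + cos ϕ cos δ cos h = -0.094713 + 0.279182 = 0.184469.
Flux = S_0 · cos θ_z = 1361 × 0.184469 = 251.1 W/m².

251 W/m²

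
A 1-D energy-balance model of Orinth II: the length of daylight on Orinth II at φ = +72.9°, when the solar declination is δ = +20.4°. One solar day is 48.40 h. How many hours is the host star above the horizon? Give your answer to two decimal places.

Sunrise equation: cos H₀ = −tan φ · tan δ = -1.2089 ≤ −1, so the host star never sets (polar day) and H₀ = π.
Daylight = 2H₀/(2π) × 48.40 h = (3.1416/π) × 48.40 = 48.40 h.

48.40 h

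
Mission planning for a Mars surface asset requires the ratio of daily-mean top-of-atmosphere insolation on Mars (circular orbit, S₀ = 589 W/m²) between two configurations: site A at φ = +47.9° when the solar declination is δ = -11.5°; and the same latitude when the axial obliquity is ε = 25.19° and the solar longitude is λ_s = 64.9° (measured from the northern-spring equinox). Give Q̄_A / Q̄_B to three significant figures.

— Configuration A (φ=+47.9°):
cos H₀ = −tan(+47.9°) tan(-11.500°) = 0.2252, H₀ = 1.3437 rad.
Bracket: H₀ sin φ sin δ + cos φ cos δ sin H₀ = 1.3437×0.74198×-0.19937 + 0.67043×0.97992×0.97432 = -0.198772 + 0.640097 = 0.441325.
Q̄ = (S₀/π) × [bracket] = (589/π) × 0.441325 = 82.742 W/m².
— Configuration B (φ=+47.9°):
Solar declination: sin δ = sin ε · sin λ_s = sin 25.19° × sin 64.9° = 0.38543, so δ = +22.670°.
cos H₀ = −tan(+47.9°) tan(+22.670°) = -0.4623, H₀ = 2.0514 rad.
Bracket: H₀ sin φ sin δ + cos φ cos δ sin H₀ = 2.0514×0.74198×0.38543 + 0.67043×0.92274×0.88673 = 0.586662 + 0.548560 = 1.135222.
Q̄ = (S₀/π) × [bracket] = (589/π) × 1.135222 = 212.84 W/m².
Ratio Q̄_A / Q̄_B = 82.742 / 212.84 = 0.3888.

Q̄_A / Q̄_B ≈ 0.389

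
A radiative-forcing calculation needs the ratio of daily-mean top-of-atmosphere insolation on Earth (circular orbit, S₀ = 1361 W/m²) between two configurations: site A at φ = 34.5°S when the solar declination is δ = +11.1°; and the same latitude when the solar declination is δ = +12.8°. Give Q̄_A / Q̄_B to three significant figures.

Q̄_A / Q̄_B ≈ 1.05

— Configuration A (φ=-34.5°):
cos H₀ = −tan(-34.5°) tan(+11.100°) = 0.1348, H₀ = 1.4355 rad.
Bracket: H₀ sin φ sin δ + cos φ cos δ sin H₀ = 1.4355×-0.56641×0.19252 + 0.82413×0.98129×0.99087 = -0.156534 + 0.801327 = 0.644793.
Q̄ = (S₀/π) × [bracket] = (1361/π) × 0.644793 = 279.34 W/m².
— Configuration B (φ=-34.5°):
cos H₀ = −tan(-34.5°) tan(+12.800°) = 0.1561, H₀ = 1.4140 rad.
Bracket: H₀ sin φ sin δ + cos φ cos δ sin H₀ = 1.4140×-0.56641×0.22155 + 0.82413×0.97515×0.98773 = -0.177440 + 0.793790 = 0.616350.
Q̄ = (S₀/π) × [bracket] = (1361/π) × 0.616350 = 267.01 W/m².
Ratio Q̄_A / Q̄_B = 279.34 / 267.01 = 1.046.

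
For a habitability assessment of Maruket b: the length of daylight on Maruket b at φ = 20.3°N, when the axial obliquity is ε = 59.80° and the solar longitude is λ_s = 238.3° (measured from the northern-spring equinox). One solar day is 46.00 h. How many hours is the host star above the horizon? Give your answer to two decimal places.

16.95 h

Solar declination: sin δ = sin ε · sin λ_s = sin 59.80° × sin 238.3° = -0.73533, so δ = -47.335°.
cos H₀ = −tan φ · tan δ = −tan(+20.3°) × tan(-47.335°) = 0.4014, so H₀ = 1.1578 rad = 66.34°.
Daylight = 2H₀/(2π) × 46.00 h = (1.1578/π) × 46.00 = 16.95 h.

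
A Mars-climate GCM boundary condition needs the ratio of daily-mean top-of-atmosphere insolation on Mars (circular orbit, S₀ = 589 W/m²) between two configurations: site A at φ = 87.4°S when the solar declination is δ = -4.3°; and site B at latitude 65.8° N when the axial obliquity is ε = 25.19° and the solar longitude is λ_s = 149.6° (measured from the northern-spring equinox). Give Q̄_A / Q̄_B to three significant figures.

Q̄_A / Q̄_B ≈ 0.310

— Configuration A (φ=-87.4°):
cos H₀ = −tan(-87.4°) tan(-4.300°) = -1.6558 ≤ −1 ⇒ polar day, H₀ = π.
Bracket: H₀ sin φ sin δ + cos φ cos δ sin H₀ = 3.1416×-0.99897×-0.07498 + 0.04536×0.99719×0.00000 = 0.235315 + 0.000000 = 0.235315.
Q̄ = (S₀/π) × [bracket] = (589/π) × 0.235315 = 44.118 W/m².
— Configuration B (φ=+65.8°):
Solar declination: sin δ = sin ε · sin λ_s = sin 25.19° × sin 149.6° = 0.21538, so δ = +12.438°.
cos H₀ = −tan(+65.8°) tan(+12.438°) = -0.4908, H₀ = 2.0838 rad.
Bracket: H₀ sin φ sin δ + cos φ cos δ sin H₀ = 2.0838×0.91212×0.21538 + 0.40992×0.97653×0.87130 = 0.409368 + 0.348781 = 0.758149.
Q̄ = (S₀/π) × [bracket] = (589/π) × 0.758149 = 142.14 W/m².
Ratio Q̄_A / Q̄_B = 44.118 / 142.14 = 0.3104.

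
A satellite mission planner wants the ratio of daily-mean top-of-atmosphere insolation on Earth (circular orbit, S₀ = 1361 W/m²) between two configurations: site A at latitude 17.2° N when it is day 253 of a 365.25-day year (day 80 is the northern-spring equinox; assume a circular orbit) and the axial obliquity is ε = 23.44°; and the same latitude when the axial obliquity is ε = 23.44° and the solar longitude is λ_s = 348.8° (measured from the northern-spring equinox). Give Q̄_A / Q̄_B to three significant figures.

Q̄_A / Q̄_B ≈ 1.07

— Configuration A (φ=+17.2°):
Solar longitude: λ_s = 360° × (253 − 80)/365.25 = 170.513°.
sin δ = sin 23.44° × sin 170.513° = 0.06556, so δ = +3.759°.
cos H₀ = −tan(+17.2°) tan(+3.759°) = -0.0203, H₀ = 1.5911 rad.
Bracket: H₀ sin φ sin δ + cos φ cos δ sin H₀ = 1.5911×0.29571×0.06556 + 0.95528×0.99785×0.99979 = 0.030846 + 0.953026 = 0.983872.
Q̄ = (S₀/π) × [bracket] = (1361/π) × 0.983872 = 426.23 W/m².
— Configuration B (φ=+17.2°):
Solar declination: sin δ = sin ε · sin λ_s = sin 23.44° × sin 348.8° = -0.07726, so δ = -4.431°.
cos H₀ = −tan(+17.2°) tan(-4.431°) = 0.0240, H₀ = 1.5468 rad.
Bracket: H₀ sin φ sin δ + cos φ cos δ sin H₀ = 1.5468×0.29571×-0.07726 + 0.95528×0.99701×0.99971 = -0.035339 + 0.952148 = 0.916809.
Q̄ = (S₀/π) × [bracket] = (1361/π) × 0.916809 = 397.18 W/m².
Ratio Q̄_A / Q̄_B = 426.23 / 397.18 = 1.073.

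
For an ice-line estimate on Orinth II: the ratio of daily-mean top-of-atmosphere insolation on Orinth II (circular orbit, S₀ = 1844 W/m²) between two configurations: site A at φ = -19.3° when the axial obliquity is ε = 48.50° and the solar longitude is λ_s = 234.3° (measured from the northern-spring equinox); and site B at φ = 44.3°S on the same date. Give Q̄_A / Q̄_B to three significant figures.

— Configuration A (φ=-19.3°):
Solar declination: sin δ = sin ε · sin λ_s = sin 48.50° × sin 234.3° = -0.60821, so δ = -37.461°.
cos H₀ = −tan(-19.3°) tan(-37.461°) = -0.2683, H₀ = 1.8425 rad.
Bracket: H₀ sin φ sin δ + cos φ cos δ sin H₀ = 1.8425×-0.33051×-0.60821 + 0.94380×0.79377×0.96333 = 0.370378 + 0.721688 = 1.092066.
Q̄ = (S₀/π) × [bracket] = (1844/π) × 1.092066 = 641.00 W/m².
— Configuration B (φ=-44.3°):
cos H₀ = −tan(-44.3°) tan(-37.461°) = -0.7477, H₀ = 2.4154 rad.
Bracket: H₀ sin φ sin δ + cos φ cos δ sin H₀ = 2.4154×-0.69842×-0.60821 + 0.71569×0.79377×0.66400 = 1.026028 + 0.377214 = 1.403242.
Q̄ = (S₀/π) × [bracket] = (1844/π) × 1.403242 = 823.65 W/m².
Ratio Q̄_A / Q̄_B = 641.00 / 823.65 = 0.7782.

Q̄_A / Q̄_B ≈ 0.778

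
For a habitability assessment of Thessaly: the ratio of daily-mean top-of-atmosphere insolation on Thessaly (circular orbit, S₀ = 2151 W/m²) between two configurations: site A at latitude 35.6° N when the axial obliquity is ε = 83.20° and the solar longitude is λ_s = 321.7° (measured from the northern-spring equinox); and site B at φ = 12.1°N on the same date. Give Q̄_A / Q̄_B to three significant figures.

— Configuration A (φ=+35.6°):
Solar declination: sin δ = sin ε · sin λ_s = sin 83.20° × sin 321.7° = -0.61542, so δ = -37.982°.
cos H₀ = −tan(+35.6°) tan(-37.982°) = 0.5590, H₀ = 0.9776 rad.
Bracket: H₀ sin φ sin δ + cos φ cos δ sin H₀ = 0.9776×0.58212×-0.61542 + 0.81310×0.78820×0.82917 = -0.350224 + 0.531403 = 0.181179.
Q̄ = (S₀/π) × [bracket] = (2151/π) × 0.181179 = 124.05 W/m².
— Configuration B (φ=+12.1°):
cos H₀ = −tan(+12.1°) tan(-37.982°) = 0.1674, H₀ = 1.4026 rad.
Bracket: H₀ sin φ sin δ + cos φ cos δ sin H₀ = 1.4026×0.20962×-0.61542 + 0.97778×0.78820×0.98589 = -0.180941 + 0.759812 = 0.578871.
Q̄ = (S₀/π) × [bracket] = (2151/π) × 0.578871 = 396.34 W/m².
Ratio Q̄_A / Q̄_B = 124.05 / 396.34 = 0.3130.

Q̄_A / Q̄_B ≈ 0.313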